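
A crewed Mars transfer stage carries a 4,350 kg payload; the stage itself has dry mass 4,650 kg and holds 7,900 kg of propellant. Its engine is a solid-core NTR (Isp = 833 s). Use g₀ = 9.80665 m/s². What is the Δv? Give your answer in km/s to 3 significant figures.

v_e = Isp · g₀ = 833 × 9.80665 = 8168.9 m/s.
m₀ = payload + dry + propellant = 4,350 + 4,650 + 7,900 = 16,900 kg.
m_f = payload + dry = 4,350 + 4,650 = 9,000 kg.
From the ideal rocket equation, Δv = v_e · ln(m₀/m_f) = 8168.9 × ln(1.878) = 8168.9 × 0.6301 ≈ 5147.2 m/s.

Δv ≈ 5.15 km/s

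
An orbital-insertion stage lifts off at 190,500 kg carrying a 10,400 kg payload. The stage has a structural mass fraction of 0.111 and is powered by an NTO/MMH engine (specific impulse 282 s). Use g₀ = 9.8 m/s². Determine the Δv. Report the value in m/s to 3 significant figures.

Δv ≈ 5070 m/s

Stage wet mass = m₀ − payload = 190,500 − 10,400 = 180,100 kg.
Stage dry mass = ε × stage wet mass = 0.111 × 180,100 = 19,991.1 kg.
Burnout mass m_f = stage dry + payload = 19,991.1 + 10,400 = 30,391.1 kg.
v_e = Isp · g₀ = 282 × 9.8 = 2763.6 m/s.
Δv = v_e · ln(190,500/30,391.1) = 2763.6 × ln(6.268) = 2763.6 × 1.8355 ≈ 5073 m/s.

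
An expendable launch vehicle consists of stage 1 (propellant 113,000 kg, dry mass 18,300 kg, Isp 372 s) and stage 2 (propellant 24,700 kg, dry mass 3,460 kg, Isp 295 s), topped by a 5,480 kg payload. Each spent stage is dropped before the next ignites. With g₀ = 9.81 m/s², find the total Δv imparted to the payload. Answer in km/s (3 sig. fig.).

Ignition mass of stage 1 = 113,000+18,300 + 24,700+3,460 + 5,480 = 164,940 kg.
Stage 1: m₀ = 164,940 kg, m_f = 164,940 − 113,000 = 51,940 kg; Δv = 372×9.81×ln(3.176) = 3649.3×1.1555 ≈ 4217 m/s.
Stage 2: m₀ = 33,640 kg, m_f = 33,640 − 24,700 = 8,940 kg; Δv = 295×9.81×ln(3.763) = 2894.0×1.3252 ≈ 3835 m/s.
Total Δv = 4217 + 3835 = 8052 m/s.

Δv ≈ 8.05 km/s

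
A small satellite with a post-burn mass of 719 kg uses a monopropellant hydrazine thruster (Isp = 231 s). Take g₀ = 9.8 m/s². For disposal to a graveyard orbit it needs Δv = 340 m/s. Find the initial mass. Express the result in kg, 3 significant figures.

v_e = Isp · g₀ = 231 × 9.8 = 2263.8 m/s.
From the ideal rocket equation, m₀/m_f = exp(Δv / v_e) = exp(340 / 2263.8) = exp(0.1502) = 1.1621.
m₀ = m_f × 1.1621 = 719 × 1.1621 = 835.55 kg.

initial mass ≈ 836 kg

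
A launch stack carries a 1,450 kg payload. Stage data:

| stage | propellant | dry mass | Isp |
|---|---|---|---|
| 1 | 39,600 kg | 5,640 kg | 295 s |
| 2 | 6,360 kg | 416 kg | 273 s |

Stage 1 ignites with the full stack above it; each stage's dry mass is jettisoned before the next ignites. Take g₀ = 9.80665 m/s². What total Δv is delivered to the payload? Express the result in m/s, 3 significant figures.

Δv ≈ 7880 m/s

Ignition mass of stage 1 = 39,600+5,640 + 6,360+416 + 1,450 = 53,466 kg.
Stage 1: m₀ = 53,466 kg, m_f = 53,466 − 39,600 = 13,866 kg; Δv = 295×9.80665×ln(3.856) = 2893.0×1.3496 ≈ 3904 m/s.
Stage 2: m₀ = 8,226 kg, m_f = 8,226 − 6,360 = 1,866 kg; Δv = 273×9.80665×ln(4.408) = 2677.2×1.4835 ≈ 3972 m/s.
Total Δv = 3904 + 3972 = 7876 m/s.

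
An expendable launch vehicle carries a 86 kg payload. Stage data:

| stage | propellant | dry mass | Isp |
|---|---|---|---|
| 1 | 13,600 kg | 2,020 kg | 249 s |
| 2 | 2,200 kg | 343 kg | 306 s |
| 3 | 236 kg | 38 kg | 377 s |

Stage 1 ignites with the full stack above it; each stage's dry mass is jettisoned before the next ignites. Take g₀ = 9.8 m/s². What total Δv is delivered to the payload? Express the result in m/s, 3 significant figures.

Ignition mass of stage 1 = 13,600+2,020 + 2,200+343 + 236+38 + 86 = 18,523 kg.
Stage 1: m₀ = 18,523 kg, m_f = 18,523 − 13,600 = 4,923 kg; Δv = 249×9.8×ln(3.763) = 2440.2×1.3251 ≈ 3233 m/s.
Stage 2: m₀ = 2,903 kg, m_f = 2,903 − 2,200 = 703 kg; Δv = 306×9.8×ln(4.129) = 2998.8×1.4181 ≈ 4253 m/s.
Stage 3: m₀ = 360 kg, m_f = 360 − 236 = 124 kg; Δv = 377×9.8×ln(2.903) = 3694.6×1.0658 ≈ 3938 m/s.
Total Δv = 3233 + 4253 + 3938 = 11424 m/s.

Δv ≈ 11400 m/s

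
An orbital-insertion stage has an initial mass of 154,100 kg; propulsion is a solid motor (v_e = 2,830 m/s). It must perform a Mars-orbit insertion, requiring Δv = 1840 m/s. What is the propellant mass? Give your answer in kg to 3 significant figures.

m₀/m_f = exp(Δv / v_e) = exp(1840 / 2830.0) = exp(0.6502) = 1.9159.
m_f = 154,100 / 1.9159 = 80,432.2 kg, so propellant = m₀ − m_f = 154,100 − 80,432.2 = 73,667.8 kg.

propellant mass ≈ 73700 kg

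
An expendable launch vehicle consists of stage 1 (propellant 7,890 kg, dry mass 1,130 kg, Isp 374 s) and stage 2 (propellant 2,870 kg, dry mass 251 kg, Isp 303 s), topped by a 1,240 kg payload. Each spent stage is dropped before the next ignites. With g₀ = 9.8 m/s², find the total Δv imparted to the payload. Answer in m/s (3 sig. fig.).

Ignition mass of stage 1 = 7,890+1,130 + 2,870+251 + 1,240 = 13,381 kg.
Stage 1: m₀ = 13,381 kg, m_f = 13,381 − 7,890 = 5,491 kg; Δv = 374×9.8×ln(2.437) = 3665.2×0.8907 ≈ 3265 m/s.
Stage 2: m₀ = 4,361 kg, m_f = 4,361 − 2,870 = 1,491 kg; Δv = 303×9.8×ln(2.925) = 2969.4×1.0733 ≈ 3187 m/s.
Total Δv = 3265 + 3187 = 6452 m/s.

Δv ≈ 6450 m/s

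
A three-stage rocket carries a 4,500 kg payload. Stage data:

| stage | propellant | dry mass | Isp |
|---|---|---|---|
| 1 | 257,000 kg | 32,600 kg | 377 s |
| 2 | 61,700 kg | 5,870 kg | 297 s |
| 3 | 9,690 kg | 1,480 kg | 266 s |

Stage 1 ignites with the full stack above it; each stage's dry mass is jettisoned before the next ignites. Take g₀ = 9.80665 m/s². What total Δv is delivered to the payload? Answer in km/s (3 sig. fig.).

Ignition mass of stage 1 = 257,000+32,600 + 61,700+5,870 + 9,690+1,480 + 4,500 = 372,840 kg.
Stage 1: m₀ = 372,840 kg, m_f = 372,840 − 257,000 = 115,840 kg; Δv = 377×9.80665×ln(3.219) = 3697.1×1.1689 ≈ 4322 m/s.
Stage 2: m₀ = 83,240 kg, m_f = 83,240 − 61,700 = 21,540 kg; Δv = 297×9.80665×ln(3.864) = 2912.6×1.3518 ≈ 3937 m/s.
Stage 3: m₀ = 15,670 kg, m_f = 15,670 − 9,690 = 5,980 kg; Δv = 266×9.80665×ln(2.62) = 2608.6×0.9633 ≈ 2513 m/s.
Total Δv = 4322 + 3937 + 2513 = 10772 m/s.

Δv ≈ 10.8 km/s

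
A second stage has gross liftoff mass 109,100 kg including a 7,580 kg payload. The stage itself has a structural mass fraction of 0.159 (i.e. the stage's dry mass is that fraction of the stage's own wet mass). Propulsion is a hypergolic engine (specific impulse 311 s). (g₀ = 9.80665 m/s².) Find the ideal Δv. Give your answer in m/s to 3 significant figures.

Δv ≈ 4650 m/s

Stage wet mass = m₀ − payload = 109,100 − 7,580 = 101,520 kg.
Stage dry mass = ε × stage wet mass = 0.159 × 101,520 = 16,141.7 kg.
Burnout mass m_f = stage dry + payload = 16,141.7 + 7,580 = 23,721.7 kg.
v_e = Isp · g₀ = 311 × 9.80665 = 3049.9 m/s.
Rocket equation: Δv = v_e · ln(109,100/23,721.7) = 3049.9 × ln(4.599) = 3049.9 × 1.5259 ≈ 4654 m/s.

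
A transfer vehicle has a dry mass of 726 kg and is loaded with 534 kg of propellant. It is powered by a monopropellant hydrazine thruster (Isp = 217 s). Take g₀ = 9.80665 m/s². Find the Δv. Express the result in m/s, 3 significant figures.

v_e = Isp · g₀ = 217 × 9.80665 = 2128.0 m/s.
m₀ = m_dry + m_prop = 726 + 534 = 1,260 kg.
Δv = v_e · ln(m₀/m_f) = 2128.0 × ln(1.736) = 2128.0 × 0.5513 ≈ 1173.2 m/s.

Δv ≈ 1170 m/s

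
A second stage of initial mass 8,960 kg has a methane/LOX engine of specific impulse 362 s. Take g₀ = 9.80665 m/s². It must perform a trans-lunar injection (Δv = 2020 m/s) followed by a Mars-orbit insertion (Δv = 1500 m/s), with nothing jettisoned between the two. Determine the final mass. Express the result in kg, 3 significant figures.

v_e = Isp · g₀ = 362 × 9.80665 = 3550.0 m/s.
After the first burn: m = 8960 × exp(−2020/3550.0) = 8960 × 0.56608 = 5,072.08 kg.
After the second burn: m = 5,072.08 × exp(−1500/3550.0) = 5,072.08 × 0.65538 = 3,324.14 kg.

final mass ≈ 3320 kg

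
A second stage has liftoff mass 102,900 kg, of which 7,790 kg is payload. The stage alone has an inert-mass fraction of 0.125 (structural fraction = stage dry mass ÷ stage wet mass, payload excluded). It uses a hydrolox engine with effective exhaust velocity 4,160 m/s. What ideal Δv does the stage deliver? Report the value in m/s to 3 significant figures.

Δv ≈ 6880 m/s

Stage wet mass = m₀ − payload = 102,900 − 7,790 = 95,110 kg.
Stage dry mass = ε × stage wet mass = 0.125 × 95,110 = 11,888.8 kg.
Burnout mass m_f = stage dry + payload = 11,888.8 + 7,790 = 19,678.8 kg.
Δv = v_e · ln(102,900/19,678.8) = 4160.0 × ln(5.229) = 4160.0 × 1.6542 ≈ 6882 m/s.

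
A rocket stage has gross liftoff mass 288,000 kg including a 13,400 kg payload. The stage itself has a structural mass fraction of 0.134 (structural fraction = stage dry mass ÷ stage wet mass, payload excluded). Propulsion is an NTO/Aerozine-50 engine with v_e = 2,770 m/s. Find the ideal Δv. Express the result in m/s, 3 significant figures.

Δv ≈ 4840 m/s

Stage wet mass = m₀ − payload = 288,000 − 13,400 = 274,600 kg.
Stage dry mass = ε × stage wet mass = 0.134 × 274,600 = 36,796.4 kg.
Burnout mass m_f = stage dry + payload = 36,796.4 + 13,400 = 50,196.4 kg.
Rocket equation: Δv = v_e · ln(288,000/50,196.4) = 2770.0 × ln(5.737) = 2770.0 × 1.7470 ≈ 4839 m/s.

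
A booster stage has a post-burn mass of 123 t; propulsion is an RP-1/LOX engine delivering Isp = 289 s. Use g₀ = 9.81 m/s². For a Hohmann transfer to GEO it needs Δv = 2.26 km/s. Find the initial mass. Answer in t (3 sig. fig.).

v_e = Isp · g₀ = 289 × 9.81 = 2835.1 m/s.
m₀/m_f = exp(Δv / v_e) = exp(2260 / 2835.1) = exp(0.7972) = 2.2192.
m₀ = m_f × 2.2192 = 123 × 2.2192 = 272.962 t.

initial mass ≈ 273 t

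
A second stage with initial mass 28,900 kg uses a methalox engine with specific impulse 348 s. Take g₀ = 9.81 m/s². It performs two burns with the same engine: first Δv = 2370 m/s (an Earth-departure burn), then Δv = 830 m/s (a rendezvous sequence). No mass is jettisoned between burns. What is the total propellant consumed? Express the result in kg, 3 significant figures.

total propellant consumed ≈ 17600 kg

v_e = Isp · g₀ = 348 × 9.81 = 3413.9 m/s.
After the first burn: m = 28900 × exp(−2370/3413.9) = 28900 × 0.49946 = 14,434.4 kg.
After the second burn: m = 14,434.4 × exp(−830/3413.9) = 14,434.4 × 0.78417 = 11,319 kg.
Total propellant = m₀ − m_final = 28900 − 11,319 = 17,581 kg.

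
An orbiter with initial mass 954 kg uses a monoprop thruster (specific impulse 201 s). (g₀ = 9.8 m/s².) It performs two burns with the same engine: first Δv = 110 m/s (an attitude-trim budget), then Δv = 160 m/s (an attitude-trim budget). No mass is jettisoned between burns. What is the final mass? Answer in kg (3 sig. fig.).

final mass ≈ 832 kg

v_e = Isp · g₀ = 201 × 9.8 = 1969.8 m/s.
After the first burn: m = 954 × exp(−110/1969.8) = 954 × 0.94569 = 902.188 kg.
After the second burn: m = 902.188 × exp(−160/1969.8) = 902.188 × 0.92198 = 831.799 kg.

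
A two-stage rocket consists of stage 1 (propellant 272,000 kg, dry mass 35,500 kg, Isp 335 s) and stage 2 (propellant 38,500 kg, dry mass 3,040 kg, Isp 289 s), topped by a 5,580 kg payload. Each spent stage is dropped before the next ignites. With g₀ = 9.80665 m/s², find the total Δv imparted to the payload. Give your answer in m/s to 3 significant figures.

Ignition mass of stage 1 = 272,000+35,500 + 38,500+3,040 + 5,580 = 354,620 kg.
Stage 1: m₀ = 354,620 kg, m_f = 354,620 − 272,000 = 82,620 kg; Δv = 335×9.80665×ln(4.292) = 3285.2×1.4568 ≈ 4786 m/s.
Stage 2: m₀ = 47,120 kg, m_f = 47,120 − 38,500 = 8,620 kg; Δv = 289×9.80665×ln(5.466) = 2834.1×1.6986 ≈ 4814 m/s.
Total Δv = 4786 + 4814 = 9600 m/s.

Δv ≈ 9600 m/s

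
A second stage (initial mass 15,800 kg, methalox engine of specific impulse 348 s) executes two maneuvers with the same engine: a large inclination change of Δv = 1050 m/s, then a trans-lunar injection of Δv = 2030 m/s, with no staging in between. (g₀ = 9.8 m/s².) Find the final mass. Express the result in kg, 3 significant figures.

v_e = Isp · g₀ = 348 × 9.8 = 3410.4 m/s.
After the first burn: m = 15800 × exp(−1050/3410.4) = 15800 × 0.73500 = 11,613 kg.
After the second burn: m = 11,613 × exp(−2030/3410.4) = 11,613 × 0.55143 = 6,403.76 kg.

final mass ≈ 6400 kg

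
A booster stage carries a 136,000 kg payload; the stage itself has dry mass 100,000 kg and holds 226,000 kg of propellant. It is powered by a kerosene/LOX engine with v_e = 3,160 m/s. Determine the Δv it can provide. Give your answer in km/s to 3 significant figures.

Δv ≈ 2.12 km/s

m₀ = payload + dry + propellant = 136,000 + 100,000 + 226,000 = 462,000 kg.
m_f = payload + dry = 136,000 + 100,000 = 236,000 kg.
Using Δv = v_e ln(m₀/m_f): Δv = v_e · ln(m₀/m_f) = 3160.0 × ln(1.958) = 3160.0 × 0.6717 ≈ 2122.7 m/s.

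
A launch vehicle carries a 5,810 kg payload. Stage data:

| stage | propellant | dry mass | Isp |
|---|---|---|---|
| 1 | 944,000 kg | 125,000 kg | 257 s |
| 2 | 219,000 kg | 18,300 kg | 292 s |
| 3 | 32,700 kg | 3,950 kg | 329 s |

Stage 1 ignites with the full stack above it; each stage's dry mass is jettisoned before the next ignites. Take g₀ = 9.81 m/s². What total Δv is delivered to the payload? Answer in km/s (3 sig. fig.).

Δv ≈ 12.2 km/s

Ignition mass of stage 1 = 944,000+125,000 + 219,000+18,300 + 32,700+3,950 + 5,810 = 1,348,760 kg.
Stage 1: m₀ = 1,348,760 kg, m_f = 1,348,760 − 944,000 = 404,760 kg; Δv = 257×9.81×ln(3.332) = 2521.2×1.2036 ≈ 3035 m/s.
Stage 2: m₀ = 279,760 kg, m_f = 279,760 − 219,000 = 60,760 kg; Δv = 292×9.81×ln(4.604) = 2864.5×1.5270 ≈ 4374 m/s.
Stage 3: m₀ = 42,460 kg, m_f = 42,460 − 32,700 = 9,760 kg; Δv = 329×9.81×ln(4.35) = 3227.5×1.4703 ≈ 4745 m/s.
Total Δv = 3035 + 4374 + 4745 = 12154 m/s.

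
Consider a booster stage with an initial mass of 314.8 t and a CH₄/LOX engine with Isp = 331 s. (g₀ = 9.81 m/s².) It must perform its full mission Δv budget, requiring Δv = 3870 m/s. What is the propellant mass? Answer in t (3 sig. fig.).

v_e = Isp · g₀ = 331 × 9.81 = 3247.1 m/s.
From the ideal rocket equation, m₀/m_f = exp(Δv / v_e) = exp(3870 / 3247.1) = exp(1.1918) = 3.2931.
m_f = 314.8 / 3.2931 = 95.5938 t, so propellant = m₀ − m_f = 314.8 − 95.5938 = 219.2062 t.

propellant mass ≈ 219 t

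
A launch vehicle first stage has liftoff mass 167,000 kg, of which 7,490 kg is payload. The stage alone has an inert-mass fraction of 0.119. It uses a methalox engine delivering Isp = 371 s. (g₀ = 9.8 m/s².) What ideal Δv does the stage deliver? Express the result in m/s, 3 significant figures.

Δv ≈ 6700 m/s

Stage wet mass = m₀ − payload = 167,000 − 7,490 = 159,510 kg.
Stage dry mass = ε × stage wet mass = 0.119 × 159,510 = 18,981.7 kg.
Burnout mass m_f = stage dry + payload = 18,981.7 + 7,490 = 26,471.7 kg.
v_e = Isp · g₀ = 371 × 9.8 = 3635.8 m/s.
Δv = v_e · ln(167,000/26,471.7) = 3635.8 × ln(6.309) = 3635.8 × 1.8419 ≈ 6697 m/s.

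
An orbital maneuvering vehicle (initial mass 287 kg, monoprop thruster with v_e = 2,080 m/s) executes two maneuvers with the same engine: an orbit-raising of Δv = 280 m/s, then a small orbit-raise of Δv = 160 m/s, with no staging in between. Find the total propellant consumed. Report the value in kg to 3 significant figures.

After the first burn: m = 287 × exp(−280/2080.0) = 287 × 0.87405 = 250.852 kg.
After the second burn: m = 250.852 × exp(−160/2080.0) = 250.852 × 0.92596 = 232.279 kg.
Total propellant = m₀ − m_final = 287 − 232.279 = 54.721 kg.

total propellant consumed ≈ 54.7 kg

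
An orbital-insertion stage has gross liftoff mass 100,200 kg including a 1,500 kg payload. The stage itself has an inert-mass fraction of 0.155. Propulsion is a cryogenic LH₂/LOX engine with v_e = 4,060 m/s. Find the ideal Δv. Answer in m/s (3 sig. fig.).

Δv ≈ 7250 m/s

Stage wet mass = m₀ − payload = 100,200 − 1,500 = 98,700 kg.
Stage dry mass = ε × stage wet mass = 0.155 × 98,700 = 15,298.5 kg.
Burnout mass m_f = stage dry + payload = 15,298.5 + 1,500 = 16,798.5 kg.
Rocket equation: Δv = v_e · ln(100,200/16,798.5) = 4060.0 × ln(5.965) = 4060.0 × 1.7859 ≈ 7251 m/s.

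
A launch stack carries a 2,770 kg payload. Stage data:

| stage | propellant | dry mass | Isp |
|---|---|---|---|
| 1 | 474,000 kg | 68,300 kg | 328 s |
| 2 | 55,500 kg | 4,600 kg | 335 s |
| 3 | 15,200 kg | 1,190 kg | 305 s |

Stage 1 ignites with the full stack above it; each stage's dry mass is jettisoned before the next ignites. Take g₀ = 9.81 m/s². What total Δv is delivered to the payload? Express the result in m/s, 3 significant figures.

Δv ≈ 13300 m/s

Ignition mass of stage 1 = 474,000+68,300 + 55,500+4,600 + 15,200+1,190 + 2,770 = 621,560 kg.
Stage 1: m₀ = 621,560 kg, m_f = 621,560 − 474,000 = 147,560 kg; Δv = 328×9.81×ln(4.212) = 3217.7×1.4380 ≈ 4627 m/s.
Stage 2: m₀ = 79,260 kg, m_f = 79,260 − 55,500 = 23,760 kg; Δv = 335×9.81×ln(3.336) = 3286.4×1.2047 ≈ 3959 m/s.
Stage 3: m₀ = 19,160 kg, m_f = 19,160 − 15,200 = 3,960 kg; Δv = 305×9.81×ln(4.838) = 2992.1×1.5766 ≈ 4717 m/s.
Total Δv = 4627 + 3959 + 4717 = 13303 m/s.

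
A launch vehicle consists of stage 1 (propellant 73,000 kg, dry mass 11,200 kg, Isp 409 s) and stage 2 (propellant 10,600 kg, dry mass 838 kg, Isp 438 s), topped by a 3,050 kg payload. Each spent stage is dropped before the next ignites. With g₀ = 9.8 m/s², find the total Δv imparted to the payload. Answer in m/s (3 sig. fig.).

Ignition mass of stage 1 = 73,000+11,200 + 10,600+838 + 3,050 = 98,688 kg.
Stage 1: m₀ = 98,688 kg, m_f = 98,688 − 73,000 = 25,688 kg; Δv = 409×9.8×ln(3.842) = 4008.2×1.3459 ≈ 5395 m/s.
Stage 2: m₀ = 14,488 kg, m_f = 14,488 − 10,600 = 3,888 kg; Δv = 438×9.8×ln(3.726) = 4292.4×1.3154 ≈ 5646 m/s.
Total Δv = 5395 + 5646 = 11041 m/s.

Δv ≈ 11000 m/s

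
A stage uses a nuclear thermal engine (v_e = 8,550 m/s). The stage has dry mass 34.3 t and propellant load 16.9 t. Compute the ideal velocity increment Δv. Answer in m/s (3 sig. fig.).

m₀ = m_dry + m_prop = 34.3 + 16.9 = 51.2 t.
Rocket equation: Δv = v_e · ln(m₀/m_f) = 8550.0 × ln(1.493) = 8550.0 × 0.4006 ≈ 3425.1 m/s.

Δv ≈ 3430 m/s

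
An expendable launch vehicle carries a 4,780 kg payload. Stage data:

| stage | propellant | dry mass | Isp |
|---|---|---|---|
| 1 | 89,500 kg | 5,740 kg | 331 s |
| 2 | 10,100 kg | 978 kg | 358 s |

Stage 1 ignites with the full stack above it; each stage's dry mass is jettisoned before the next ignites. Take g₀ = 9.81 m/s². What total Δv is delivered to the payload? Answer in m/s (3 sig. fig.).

Δv ≈ 8880 m/s

Ignition mass of stage 1 = 89,500+5,740 + 10,100+978 + 4,780 = 111,098 kg.
Stage 1: m₀ = 111,098 kg, m_f = 111,098 − 89,500 = 21,598 kg; Δv = 331×9.81×ln(5.144) = 3247.1×1.6378 ≈ 5318 m/s.
Stage 2: m₀ = 15,858 kg, m_f = 15,858 − 10,100 = 5,758 kg; Δv = 358×9.81×ln(2.754) = 3512.0×1.0131 ≈ 3558 m/s.
Total Δv = 5318 + 3558 = 8876 m/s.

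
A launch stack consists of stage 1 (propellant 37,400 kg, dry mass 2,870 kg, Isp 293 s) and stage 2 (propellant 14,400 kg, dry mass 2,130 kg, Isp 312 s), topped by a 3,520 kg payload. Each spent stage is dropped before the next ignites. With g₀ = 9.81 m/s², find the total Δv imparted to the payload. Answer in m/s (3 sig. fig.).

Δv ≈ 6660 m/s

Ignition mass of stage 1 = 37,400+2,870 + 14,400+2,130 + 3,520 = 60,320 kg.
Stage 1: m₀ = 60,320 kg, m_f = 60,320 − 37,400 = 22,920 kg; Δv = 293×9.81×ln(2.632) = 2874.3×0.9677 ≈ 2781 m/s.
Stage 2: m₀ = 20,050 kg, m_f = 20,050 − 14,400 = 5,650 kg; Δv = 312×9.81×ln(3.549) = 3060.7×1.2666 ≈ 3877 m/s.
Total Δv = 2781 + 3877 = 6658 m/s.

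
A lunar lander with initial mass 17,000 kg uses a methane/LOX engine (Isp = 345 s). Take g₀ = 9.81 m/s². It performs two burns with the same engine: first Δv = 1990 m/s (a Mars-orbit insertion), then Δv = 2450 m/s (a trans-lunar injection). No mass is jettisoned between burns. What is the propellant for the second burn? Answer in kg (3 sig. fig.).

propellant for the second burn ≈ 4860 kg

v_e = Isp · g₀ = 345 × 9.81 = 3384.5 m/s.
After the first burn: m = 17000 × exp(−1990/3384.5) = 17000 × 0.55545 = 9,442.65 kg.
After the second burn: m = 9,442.65 × exp(−2450/3384.5) = 9,442.65 × 0.48486 = 4,578.36 kg.
Second-burn propellant = 9,442.65 − 4,578.36 = 4,864.29 kg.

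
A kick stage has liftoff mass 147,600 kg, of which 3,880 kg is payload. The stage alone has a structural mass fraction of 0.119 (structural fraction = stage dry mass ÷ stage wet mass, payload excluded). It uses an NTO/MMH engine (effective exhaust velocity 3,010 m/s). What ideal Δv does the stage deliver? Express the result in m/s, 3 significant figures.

Δv ≈ 5870 m/s

Stage wet mass = m₀ − payload = 147,600 − 3,880 = 143,720 kg.
Stage dry mass = ε × stage wet mass = 0.119 × 143,720 = 17,102.7 kg.
Burnout mass m_f = stage dry + payload = 17,102.7 + 3,880 = 20,982.7 kg.
Δv = v_e · ln(147,600/20,982.7) = 3010.0 × ln(7.034) = 3010.0 × 1.9508 ≈ 5872 m/s.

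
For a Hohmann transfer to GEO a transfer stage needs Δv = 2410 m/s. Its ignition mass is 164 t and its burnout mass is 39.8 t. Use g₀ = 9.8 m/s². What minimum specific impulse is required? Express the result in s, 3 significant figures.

ln(m₀/m_f) = ln(164000/39800) = ln(4.121) = 1.4160.
v_e = Δv / ln(m₀/m_f) = 2410 / 1.4160 = 1702.0 m/s.
Isp = v_e / g₀ = 1702.0 / 9.8 = 173.7 s.

Isp ≈ 174 s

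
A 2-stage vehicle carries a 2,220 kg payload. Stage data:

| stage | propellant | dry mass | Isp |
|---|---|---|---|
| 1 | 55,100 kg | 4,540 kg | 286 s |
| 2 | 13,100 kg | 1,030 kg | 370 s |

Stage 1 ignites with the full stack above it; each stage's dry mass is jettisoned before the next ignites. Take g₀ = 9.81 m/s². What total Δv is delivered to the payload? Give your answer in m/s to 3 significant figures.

Δv ≈ 9490 m/s

Ignition mass of stage 1 = 55,100+4,540 + 13,100+1,030 + 2,220 = 75,990 kg.
Stage 1: m₀ = 75,990 kg, m_f = 75,990 − 55,100 = 20,890 kg; Δv = 286×9.81×ln(3.638) = 2805.7×1.2913 ≈ 3623 m/s.
Stage 2: m₀ = 16,350 kg, m_f = 16,350 − 13,100 = 3,250 kg; Δv = 370×9.81×ln(5.031) = 3629.7×1.6156 ≈ 5864 m/s.
Total Δv = 3623 + 5864 = 9487 m/s.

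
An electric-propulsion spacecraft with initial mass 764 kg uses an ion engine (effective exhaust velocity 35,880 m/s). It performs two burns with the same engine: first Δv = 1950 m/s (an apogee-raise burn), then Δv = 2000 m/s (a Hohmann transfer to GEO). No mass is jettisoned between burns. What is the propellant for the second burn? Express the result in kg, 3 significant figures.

propellant for the second burn ≈ 39.2 kg

After the first burn: m = 764 × exp(−1950/35880.0) = 764 × 0.94710 = 723.584 kg.
After the second burn: m = 723.584 × exp(−2000/35880.0) = 723.584 × 0.94578 = 684.351 kg.
Second-burn propellant = 723.584 − 684.351 = 39.233 kg.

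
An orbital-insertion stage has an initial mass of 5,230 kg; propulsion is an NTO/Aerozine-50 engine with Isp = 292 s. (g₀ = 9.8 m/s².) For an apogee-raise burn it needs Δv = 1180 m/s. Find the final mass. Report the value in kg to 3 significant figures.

v_e = Isp · g₀ = 292 × 9.8 = 2861.6 m/s.
By the Tsiolkovsky rocket equation, m₀/m_f = exp(Δv / v_e) = exp(1180 / 2861.6) = exp(0.4124) = 1.5104.
m_f = m₀ / 1.5104 = 5,230 / 1.5104 = 3,462.66 kg.

final mass ≈ 3460 kg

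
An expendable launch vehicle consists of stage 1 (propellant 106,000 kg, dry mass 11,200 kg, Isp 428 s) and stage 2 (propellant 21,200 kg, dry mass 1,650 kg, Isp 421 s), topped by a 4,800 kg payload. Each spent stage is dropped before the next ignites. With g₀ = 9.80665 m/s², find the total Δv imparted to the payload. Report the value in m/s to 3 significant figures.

Δv ≈ 11500 m/s

Ignition mass of stage 1 = 106,000+11,200 + 21,200+1,650 + 4,800 = 144,850 kg.
Stage 1: m₀ = 144,850 kg, m_f = 144,850 − 106,000 = 38,850 kg; Δv = 428×9.80665×ln(3.728) = 4197.2×1.3160 ≈ 5524 m/s.
Stage 2: m₀ = 27,650 kg, m_f = 27,650 − 21,200 = 6,450 kg; Δv = 421×9.80665×ln(4.287) = 4128.6×1.4555 ≈ 6009 m/s.
Total Δv = 5524 + 6009 = 11533 m/s.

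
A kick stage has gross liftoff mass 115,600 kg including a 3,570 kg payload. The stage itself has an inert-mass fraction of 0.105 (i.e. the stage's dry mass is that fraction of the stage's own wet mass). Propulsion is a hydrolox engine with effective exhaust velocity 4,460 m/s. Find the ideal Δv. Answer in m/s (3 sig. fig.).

Stage wet mass = m₀ − payload = 115,600 − 3,570 = 112,030 kg.
Stage dry mass = ε × stage wet mass = 0.105 × 112,030 = 11,763.2 kg.
Burnout mass m_f = stage dry + payload = 11,763.2 + 3,570 = 15,333.2 kg.
By the Tsiolkovsky rocket equation, Δv = v_e · ln(115,600/15,333.2) = 4460.0 × ln(7.539) = 4460.0 × 2.0201 ≈ 9010 m/s.

Δv ≈ 9010 m/s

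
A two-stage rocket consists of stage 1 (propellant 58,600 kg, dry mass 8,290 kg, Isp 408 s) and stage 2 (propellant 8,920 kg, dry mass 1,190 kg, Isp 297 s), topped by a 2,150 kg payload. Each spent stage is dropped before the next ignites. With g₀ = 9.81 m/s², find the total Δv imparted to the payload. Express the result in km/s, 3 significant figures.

Ignition mass of stage 1 = 58,600+8,290 + 8,920+1,190 + 2,150 = 79,150 kg.
Stage 1: m₀ = 79,150 kg, m_f = 79,150 − 58,600 = 20,550 kg; Δv = 408×9.81×ln(3.852) = 4002.5×1.3485 ≈ 5397 m/s.
Stage 2: m₀ = 12,260 kg, m_f = 12,260 − 8,920 = 3,340 kg; Δv = 297×9.81×ln(3.671) = 2913.6×1.3004 ≈ 3789 m/s.
Total Δv = 5397 + 3789 = 9186 m/s.

Δv ≈ 9.19 km/s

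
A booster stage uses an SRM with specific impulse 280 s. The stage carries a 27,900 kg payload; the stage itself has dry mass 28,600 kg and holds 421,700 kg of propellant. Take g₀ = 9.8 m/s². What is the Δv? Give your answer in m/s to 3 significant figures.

v_e = Isp · g₀ = 280 × 9.8 = 2744.0 m/s.
m₀ = payload + dry + propellant = 27,900 + 28,600 + 421,700 = 478,200 kg.
m_f = payload + dry = 27,900 + 28,600 = 56,500 kg.
Δv = v_e · ln(m₀/m_f) = 2744.0 × ln(8.464) = 2744.0 × 2.1358 ≈ 5860.6 m/s.

Δv ≈ 5860 m/s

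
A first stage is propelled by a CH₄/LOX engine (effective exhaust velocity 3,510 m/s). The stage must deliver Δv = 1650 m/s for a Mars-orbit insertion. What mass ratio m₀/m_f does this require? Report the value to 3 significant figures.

By the Tsiolkovsky rocket equation, m₀/m_f = exp(Δv / v_e) = exp(1650 / 3510.0) = exp(0.4701) = 1.6001.

mass ratio ≈ 1.60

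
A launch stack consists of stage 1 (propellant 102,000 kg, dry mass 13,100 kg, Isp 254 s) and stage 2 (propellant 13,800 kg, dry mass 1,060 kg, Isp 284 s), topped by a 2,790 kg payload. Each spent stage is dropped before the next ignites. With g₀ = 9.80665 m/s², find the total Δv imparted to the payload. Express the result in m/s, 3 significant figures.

Ignition mass of stage 1 = 102,000+13,100 + 13,800+1,060 + 2,790 = 132,750 kg.
Stage 1: m₀ = 132,750 kg, m_f = 132,750 − 102,000 = 30,750 kg; Δv = 254×9.80665×ln(4.317) = 2490.9×1.4626 ≈ 3643 m/s.
Stage 2: m₀ = 17,650 kg, m_f = 17,650 − 13,800 = 3,850 kg; Δv = 284×9.80665×ln(4.584) = 2785.1×1.5227 ≈ 4241 m/s.
Total Δv = 3643 + 4241 = 7884 m/s.

Δv ≈ 7880 m/s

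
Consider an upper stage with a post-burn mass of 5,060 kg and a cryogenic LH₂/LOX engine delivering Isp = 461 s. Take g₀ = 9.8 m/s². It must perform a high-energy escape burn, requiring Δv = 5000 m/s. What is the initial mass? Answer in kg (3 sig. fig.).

initial mass ≈ 15300 kg

v_e = Isp · g₀ = 461 × 9.8 = 4517.8 m/s.
m₀/m_f = exp(Δv / v_e) = exp(5000 / 4517.8) = exp(1.1067) = 3.0245.
m₀ = m_f × 3.0245 = 5,060 × 3.0245 = 15,304 kg.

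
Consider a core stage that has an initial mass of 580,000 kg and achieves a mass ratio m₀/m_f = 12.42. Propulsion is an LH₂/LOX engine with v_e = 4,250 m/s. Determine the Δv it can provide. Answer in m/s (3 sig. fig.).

Δv ≈ 10700 m/s

Rocket equation: Δv = v_e · ln(12.42) = 4250.0 × 2.5193 ≈ 10707.1 m/s.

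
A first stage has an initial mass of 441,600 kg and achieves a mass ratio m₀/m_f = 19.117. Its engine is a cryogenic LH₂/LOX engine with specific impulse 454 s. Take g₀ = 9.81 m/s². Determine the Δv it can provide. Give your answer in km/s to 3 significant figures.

v_e = Isp · g₀ = 454 × 9.81 = 4453.7 m/s.
Using Δv = v_e ln(m₀/m_f): Δv = v_e · ln(19.117) = 4453.7 × 2.9506 ≈ 13141.1 m/s.

Δv ≈ 13.1 km/s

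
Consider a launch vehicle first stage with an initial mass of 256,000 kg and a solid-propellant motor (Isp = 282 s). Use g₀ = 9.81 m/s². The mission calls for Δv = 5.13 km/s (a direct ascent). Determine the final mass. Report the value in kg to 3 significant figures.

final mass ≈ 40100 kg

v_e = Isp · g₀ = 282 × 9.81 = 2766.4 m/s.
From the ideal rocket equation, m₀/m_f = exp(Δv / v_e) = exp(5130 / 2766.4) = exp(1.8544) = 6.3878.
m_f = m₀ / 6.3878 = 256,000 / 6.3878 = 40,076.4 kg.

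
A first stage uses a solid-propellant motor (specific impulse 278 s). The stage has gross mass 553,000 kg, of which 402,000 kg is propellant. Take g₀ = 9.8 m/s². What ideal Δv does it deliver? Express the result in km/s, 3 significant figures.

Δv ≈ 3.54 km/s

v_e = Isp · g₀ = 278 × 9.8 = 2724.4 m/s.
m_f = m₀ − m_prop = 553,000 − 402,000 = 151,000 kg.
Using Δv = v_e ln(m₀/m_f): Δv = v_e · ln(m₀/m_f) = 2724.4 × ln(3.662) = 2724.4 × 1.2981 ≈ 3536.5 m/s.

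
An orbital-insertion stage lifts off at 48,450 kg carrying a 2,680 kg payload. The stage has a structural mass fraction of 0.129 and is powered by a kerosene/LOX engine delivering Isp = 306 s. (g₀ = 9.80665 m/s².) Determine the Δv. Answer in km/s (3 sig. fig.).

Δv ≈ 5.19 km/s

Stage wet mass = m₀ − payload = 48,450 − 2,680 = 45,770 kg.
Stage dry mass = ε × stage wet mass = 0.129 × 45,770 = 5,904.33 kg.
Burnout mass m_f = stage dry + payload = 5,904.33 + 2,680 = 8,584.33 kg.
v_e = Isp · g₀ = 306 × 9.80665 = 3000.8 m/s.
Using Δv = v_e ln(m₀/m_f): Δv = v_e · ln(48,450/8,584.33) = 3000.8 × ln(5.644) = 3000.8 × 1.7306 ≈ 5193 m/s.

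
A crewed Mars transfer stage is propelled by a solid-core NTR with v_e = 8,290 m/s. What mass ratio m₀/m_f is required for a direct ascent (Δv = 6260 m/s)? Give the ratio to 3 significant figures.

By the Tsiolkovsky rocket equation, m₀/m_f = exp(Δv / v_e) = exp(6260 / 8290.0) = exp(0.7551) = 2.1279.

mass ratio ≈ 2.13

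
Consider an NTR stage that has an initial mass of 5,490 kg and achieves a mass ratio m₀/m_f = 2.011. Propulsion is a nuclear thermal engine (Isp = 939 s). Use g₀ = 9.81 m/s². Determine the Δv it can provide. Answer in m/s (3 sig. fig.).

Δv ≈ 6440 m/s

v_e = Isp · g₀ = 939 × 9.81 = 9211.6 m/s.
Δv = v_e · ln(2.011) = 9211.6 × 0.6986 ≈ 6435.5 m/s.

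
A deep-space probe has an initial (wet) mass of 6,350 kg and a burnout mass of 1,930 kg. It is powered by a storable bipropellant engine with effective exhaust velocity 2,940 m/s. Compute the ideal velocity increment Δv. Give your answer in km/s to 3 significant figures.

By the Tsiolkovsky rocket equation, Δv = v_e · ln(m₀/m_f) = 2940.0 × ln(3.29) = 2940.0 × 1.1909 ≈ 3501.3 m/s.

Δv ≈ 3.50 km/s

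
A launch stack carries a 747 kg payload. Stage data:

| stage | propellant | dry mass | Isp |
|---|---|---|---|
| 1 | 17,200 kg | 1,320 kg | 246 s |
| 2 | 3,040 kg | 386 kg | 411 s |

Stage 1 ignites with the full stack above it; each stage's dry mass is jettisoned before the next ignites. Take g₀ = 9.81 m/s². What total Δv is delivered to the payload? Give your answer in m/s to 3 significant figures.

Δv ≈ 8680 m/s

Ignition mass of stage 1 = 17,200+1,320 + 3,040+386 + 747 = 22,693 kg.
Stage 1: m₀ = 22,693 kg, m_f = 22,693 − 17,200 = 5,493 kg; Δv = 246×9.81×ln(4.131) = 2413.3×1.4186 ≈ 3423 m/s.
Stage 2: m₀ = 4,173 kg, m_f = 4,173 − 3,040 = 1,133 kg; Δv = 411×9.81×ln(3.683) = 4031.9×1.3038 ≈ 5257 m/s.
Total Δv = 3423 + 5257 = 8680 m/s.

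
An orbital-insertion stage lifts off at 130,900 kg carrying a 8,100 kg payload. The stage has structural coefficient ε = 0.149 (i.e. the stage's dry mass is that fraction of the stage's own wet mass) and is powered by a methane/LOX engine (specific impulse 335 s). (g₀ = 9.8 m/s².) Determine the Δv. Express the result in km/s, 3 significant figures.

Stage wet mass = m₀ − payload = 130,900 − 8,100 = 122,800 kg.
Stage dry mass = ε × stage wet mass = 0.149 × 122,800 = 18,297.2 kg.
Burnout mass m_f = stage dry + payload = 18,297.2 + 8,100 = 26,397.2 kg.
v_e = Isp · g₀ = 335 × 9.8 = 3283.0 m/s.
Δv = v_e · ln(130,900/26,397.2) = 3283.0 × ln(4.959) = 3283.0 × 1.6012 ≈ 5257 m/s.

Δv ≈ 5.26 km/s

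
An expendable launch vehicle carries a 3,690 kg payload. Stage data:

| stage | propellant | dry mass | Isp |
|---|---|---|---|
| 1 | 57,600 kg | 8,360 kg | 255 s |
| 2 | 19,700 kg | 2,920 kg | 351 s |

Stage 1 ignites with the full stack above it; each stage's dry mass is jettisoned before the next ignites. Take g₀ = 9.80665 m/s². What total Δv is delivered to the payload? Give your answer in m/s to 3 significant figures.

Δv ≈ 7200 m/s

Ignition mass of stage 1 = 57,600+8,360 + 19,700+2,920 + 3,690 = 92,270 kg.
Stage 1: m₀ = 92,270 kg, m_f = 92,270 − 57,600 = 34,670 kg; Δv = 255×9.80665×ln(2.661) = 2500.7×0.9788 ≈ 2448 m/s.
Stage 2: m₀ = 26,310 kg, m_f = 26,310 − 19,700 = 6,610 kg; Δv = 351×9.80665×ln(3.98) = 3442.1×1.3814 ≈ 4755 m/s.
Total Δv = 2448 + 4755 = 7203 m/s.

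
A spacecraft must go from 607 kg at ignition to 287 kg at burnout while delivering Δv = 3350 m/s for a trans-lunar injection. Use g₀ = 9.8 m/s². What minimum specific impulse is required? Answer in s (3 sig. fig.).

ln(m₀/m_f) = ln(607/287) = ln(2.115) = 0.7490.
From the ideal rocket equation, v_e = Δv / ln(m₀/m_f) = 3350 / 0.7490 = 4472.4 m/s.
Isp = v_e / g₀ = 4472.4 / 9.8 = 456.4 s.

Isp ≈ 456 s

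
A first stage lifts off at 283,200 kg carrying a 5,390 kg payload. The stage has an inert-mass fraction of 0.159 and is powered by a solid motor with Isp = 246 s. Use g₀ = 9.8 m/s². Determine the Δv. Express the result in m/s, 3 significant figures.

Stage wet mass = m₀ − payload = 283,200 − 5,390 = 277,810 kg.
Stage dry mass = ε × stage wet mass = 0.159 × 277,810 = 44,171.8 kg.
Burnout mass m_f = stage dry + payload = 44,171.8 + 5,390 = 49,561.8 kg.
v_e = Isp · g₀ = 246 × 9.8 = 2410.8 m/s.
From the ideal rocket equation, Δv = v_e · ln(283,200/49,561.8) = 2410.8 × ln(5.714) = 2410.8 × 1.7429 ≈ 4202 m/s.

Δv ≈ 4200 m/s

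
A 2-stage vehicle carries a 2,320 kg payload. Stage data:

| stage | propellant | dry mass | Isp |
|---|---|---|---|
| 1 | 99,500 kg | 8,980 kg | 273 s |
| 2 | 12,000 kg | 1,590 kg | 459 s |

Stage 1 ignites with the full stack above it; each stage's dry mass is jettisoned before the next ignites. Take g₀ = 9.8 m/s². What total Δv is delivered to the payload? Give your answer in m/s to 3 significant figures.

Ignition mass of stage 1 = 99,500+8,980 + 12,000+1,590 + 2,320 = 124,390 kg.
Stage 1: m₀ = 124,390 kg, m_f = 124,390 − 99,500 = 24,890 kg; Δv = 273×9.8×ln(4.998) = 2675.4×1.6090 ≈ 4305 m/s.
Stage 2: m₀ = 15,910 kg, m_f = 15,910 − 12,000 = 3,910 kg; Δv = 459×9.8×ln(4.069) = 4498.2×1.4034 ≈ 6313 m/s.
Total Δv = 4305 + 6313 = 10618 m/s.

Δv ≈ 10600 m/s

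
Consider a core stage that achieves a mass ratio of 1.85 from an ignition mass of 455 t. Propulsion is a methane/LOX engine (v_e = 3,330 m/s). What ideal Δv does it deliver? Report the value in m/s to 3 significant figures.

Rocket equation: Δv = v_e · ln(1.85) = 3330.0 × 0.6152 ≈ 2048.6 m/s.

Δv ≈ 2050 m/s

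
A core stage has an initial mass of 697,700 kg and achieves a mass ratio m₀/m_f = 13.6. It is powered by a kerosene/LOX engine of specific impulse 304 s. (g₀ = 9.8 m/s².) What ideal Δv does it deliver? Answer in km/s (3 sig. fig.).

Δv ≈ 7.78 km/s

v_e = Isp · g₀ = 304 × 9.8 = 2979.2 m/s.
Δv = v_e · ln(13.6) = 2979.2 × 2.6101 ≈ 7775.9 m/s.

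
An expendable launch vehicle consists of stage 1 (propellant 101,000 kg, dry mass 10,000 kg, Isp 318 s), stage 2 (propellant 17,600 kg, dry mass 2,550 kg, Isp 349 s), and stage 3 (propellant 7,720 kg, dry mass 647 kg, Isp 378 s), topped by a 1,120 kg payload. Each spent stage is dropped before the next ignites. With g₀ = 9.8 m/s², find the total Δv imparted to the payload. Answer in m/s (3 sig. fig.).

Ignition mass of stage 1 = 101,000+10,000 + 17,600+2,550 + 7,720+647 + 1,120 = 140,637 kg.
Stage 1: m₀ = 140,637 kg, m_f = 140,637 − 101,000 = 39,637 kg; Δv = 318×9.8×ln(3.548) = 3116.4×1.2664 ≈ 3947 m/s.
Stage 2: m₀ = 29,637 kg, m_f = 29,637 − 17,600 = 12,037 kg; Δv = 349×9.8×ln(2.462) = 3420.2×0.9010 ≈ 3082 m/s.
Stage 3: m₀ = 9,487 kg, m_f = 9,487 − 7,720 = 1,767 kg; Δv = 378×9.8×ln(5.369) = 3704.4×1.6806 ≈ 6226 m/s.
Total Δv = 3947 + 3082 + 6226 = 13255 m/s.

Δv ≈ 13300 m/s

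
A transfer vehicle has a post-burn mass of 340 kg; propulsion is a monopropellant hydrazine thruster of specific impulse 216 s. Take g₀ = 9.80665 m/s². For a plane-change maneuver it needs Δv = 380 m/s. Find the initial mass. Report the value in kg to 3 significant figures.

v_e = Isp · g₀ = 216 × 9.80665 = 2118.2 m/s.
m₀/m_f = exp(Δv / v_e) = exp(380 / 2118.2) = exp(0.1794) = 1.1965.
m₀ = m_f × 1.1965 = 340 × 1.1965 = 406.81 kg.

initial mass ≈ 407 kg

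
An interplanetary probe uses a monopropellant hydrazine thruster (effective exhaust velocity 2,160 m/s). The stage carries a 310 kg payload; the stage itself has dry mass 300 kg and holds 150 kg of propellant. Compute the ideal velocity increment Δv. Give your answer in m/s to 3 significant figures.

m₀ = payload + dry + propellant = 310 + 300 + 150 = 760 kg.
m_f = payload + dry = 310 + 300 = 610 kg.
From the ideal rocket equation, Δv = v_e · ln(m₀/m_f) = 2160.0 × ln(1.246) = 2160.0 × 0.2199 ≈ 474.9 m/s.

Δv ≈ 475 m/s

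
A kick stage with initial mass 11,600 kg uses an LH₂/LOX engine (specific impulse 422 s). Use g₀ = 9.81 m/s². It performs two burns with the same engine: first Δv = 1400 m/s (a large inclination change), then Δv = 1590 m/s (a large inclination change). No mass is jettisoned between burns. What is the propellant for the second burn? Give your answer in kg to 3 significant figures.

v_e = Isp · g₀ = 422 × 9.81 = 4139.8 m/s.
After the first burn: m = 11600 × exp(−1400/4139.8) = 11600 × 0.71307 = 8,271.61 kg.
After the second burn: m = 8,271.61 × exp(−1590/4139.8) = 8,271.61 × 0.68108 = 5,633.63 kg.
Second-burn propellant = 8,271.61 − 5,633.63 = 2,637.98 kg.

propellant for the second burn ≈ 2640 kg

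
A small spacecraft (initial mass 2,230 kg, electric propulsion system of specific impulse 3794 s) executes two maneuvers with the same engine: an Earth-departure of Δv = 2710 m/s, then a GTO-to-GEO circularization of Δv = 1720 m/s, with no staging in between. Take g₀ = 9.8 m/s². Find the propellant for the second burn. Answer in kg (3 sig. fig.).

v_e = Isp · g₀ = 3794 × 9.8 = 37181.2 m/s.
After the first burn: m = 2230 × exp(−2710/37181.2) = 2230 × 0.92971 = 2,073.25 kg.
After the second burn: m = 2,073.25 × exp(−1720/37181.2) = 2,073.25 × 0.95479 = 1,979.52 kg.
Second-burn propellant = 2,073.25 − 1,979.52 = 93.73 kg.

propellant for the second burn ≈ 93.7 kg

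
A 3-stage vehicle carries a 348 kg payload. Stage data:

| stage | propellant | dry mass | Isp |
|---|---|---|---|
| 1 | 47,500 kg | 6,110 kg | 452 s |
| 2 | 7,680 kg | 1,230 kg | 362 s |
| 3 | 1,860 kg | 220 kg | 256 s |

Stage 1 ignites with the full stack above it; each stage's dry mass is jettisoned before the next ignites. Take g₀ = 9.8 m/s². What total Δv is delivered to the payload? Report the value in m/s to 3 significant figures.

Ignition mass of stage 1 = 47,500+6,110 + 7,680+1,230 + 1,860+220 + 348 = 64,948 kg.
Stage 1: m₀ = 64,948 kg, m_f = 64,948 − 47,500 = 17,448 kg; Δv = 452×9.8×ln(3.722) = 4429.6×1.3144 ≈ 5822 m/s.
Stage 2: m₀ = 11,338 kg, m_f = 11,338 − 7,680 = 3,658 kg; Δv = 362×9.8×ln(3.1) = 3547.6×1.1312 ≈ 4013 m/s.
Stage 3: m₀ = 2,428 kg, m_f = 2,428 − 1,860 = 568 kg; Δv = 256×9.8×ln(4.275) = 2508.8×1.4527 ≈ 3645 m/s.
Total Δv = 5822 + 4013 + 3645 = 13480 m/s.

Δv ≈ 13500 m/s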